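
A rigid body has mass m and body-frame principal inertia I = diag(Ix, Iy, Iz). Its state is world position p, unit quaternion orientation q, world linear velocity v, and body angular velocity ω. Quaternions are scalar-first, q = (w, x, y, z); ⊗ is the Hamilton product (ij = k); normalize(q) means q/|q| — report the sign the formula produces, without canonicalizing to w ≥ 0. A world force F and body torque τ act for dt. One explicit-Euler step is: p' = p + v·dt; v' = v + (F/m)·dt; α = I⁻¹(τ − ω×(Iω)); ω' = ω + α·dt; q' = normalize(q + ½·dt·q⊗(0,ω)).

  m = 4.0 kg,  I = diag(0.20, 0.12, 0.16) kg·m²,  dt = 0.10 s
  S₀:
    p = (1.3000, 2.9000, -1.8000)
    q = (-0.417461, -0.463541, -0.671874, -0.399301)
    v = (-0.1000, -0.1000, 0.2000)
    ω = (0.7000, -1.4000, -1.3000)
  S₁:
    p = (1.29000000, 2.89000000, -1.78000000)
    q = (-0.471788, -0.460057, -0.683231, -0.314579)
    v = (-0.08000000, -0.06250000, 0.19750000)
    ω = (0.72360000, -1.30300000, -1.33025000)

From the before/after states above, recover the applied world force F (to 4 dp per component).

F = (0.8000, 1.5000, -0.1000)

velocity change Δv = (0.02000000, 0.03750000, -0.00250000)
applied force F = (0.8000, 1.5000, -0.1000)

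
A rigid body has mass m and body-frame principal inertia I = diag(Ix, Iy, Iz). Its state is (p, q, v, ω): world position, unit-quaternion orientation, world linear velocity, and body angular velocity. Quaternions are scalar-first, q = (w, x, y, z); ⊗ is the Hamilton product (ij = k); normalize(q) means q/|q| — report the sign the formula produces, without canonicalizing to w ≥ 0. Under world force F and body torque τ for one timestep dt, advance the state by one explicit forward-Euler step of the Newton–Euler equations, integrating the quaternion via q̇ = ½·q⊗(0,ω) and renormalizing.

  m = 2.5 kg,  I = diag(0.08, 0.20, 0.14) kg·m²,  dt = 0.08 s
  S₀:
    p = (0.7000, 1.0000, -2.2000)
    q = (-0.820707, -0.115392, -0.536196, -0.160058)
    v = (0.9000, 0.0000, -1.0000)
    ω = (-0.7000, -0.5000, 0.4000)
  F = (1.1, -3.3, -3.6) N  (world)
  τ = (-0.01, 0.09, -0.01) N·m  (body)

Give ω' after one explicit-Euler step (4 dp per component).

ω' = (-0.7220, -0.4707, 0.3703)

gyro term ω×Iω = (0.0120, 0.0168, 0.0420)
α = I⁻¹(τ − ω×Iω) = (-0.2750, 0.3660, -0.3714)
ω + α·dt = (-0.7220, -0.4707, 0.3703)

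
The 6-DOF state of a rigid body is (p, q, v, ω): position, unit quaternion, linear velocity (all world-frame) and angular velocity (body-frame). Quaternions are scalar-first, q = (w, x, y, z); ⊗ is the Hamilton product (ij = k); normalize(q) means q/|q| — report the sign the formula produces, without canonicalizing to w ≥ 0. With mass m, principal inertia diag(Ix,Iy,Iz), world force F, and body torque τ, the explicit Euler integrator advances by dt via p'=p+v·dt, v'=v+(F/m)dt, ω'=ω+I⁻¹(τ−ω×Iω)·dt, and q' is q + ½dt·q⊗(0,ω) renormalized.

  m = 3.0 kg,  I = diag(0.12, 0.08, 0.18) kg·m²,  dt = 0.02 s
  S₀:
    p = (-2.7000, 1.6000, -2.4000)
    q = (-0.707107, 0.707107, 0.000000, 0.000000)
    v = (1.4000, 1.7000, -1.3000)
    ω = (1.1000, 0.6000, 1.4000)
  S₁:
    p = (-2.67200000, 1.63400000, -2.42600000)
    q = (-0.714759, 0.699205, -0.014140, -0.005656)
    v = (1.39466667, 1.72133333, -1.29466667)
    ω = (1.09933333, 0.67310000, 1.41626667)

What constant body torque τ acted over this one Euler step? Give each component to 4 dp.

Δω = ω₁−ω₀ = (-0.00066667, 0.07310000, 0.01626667)
I·α + gyro = (0.0800, 0.2000, 0.1200)

τ = (0.0800, 0.2000, 0.1200)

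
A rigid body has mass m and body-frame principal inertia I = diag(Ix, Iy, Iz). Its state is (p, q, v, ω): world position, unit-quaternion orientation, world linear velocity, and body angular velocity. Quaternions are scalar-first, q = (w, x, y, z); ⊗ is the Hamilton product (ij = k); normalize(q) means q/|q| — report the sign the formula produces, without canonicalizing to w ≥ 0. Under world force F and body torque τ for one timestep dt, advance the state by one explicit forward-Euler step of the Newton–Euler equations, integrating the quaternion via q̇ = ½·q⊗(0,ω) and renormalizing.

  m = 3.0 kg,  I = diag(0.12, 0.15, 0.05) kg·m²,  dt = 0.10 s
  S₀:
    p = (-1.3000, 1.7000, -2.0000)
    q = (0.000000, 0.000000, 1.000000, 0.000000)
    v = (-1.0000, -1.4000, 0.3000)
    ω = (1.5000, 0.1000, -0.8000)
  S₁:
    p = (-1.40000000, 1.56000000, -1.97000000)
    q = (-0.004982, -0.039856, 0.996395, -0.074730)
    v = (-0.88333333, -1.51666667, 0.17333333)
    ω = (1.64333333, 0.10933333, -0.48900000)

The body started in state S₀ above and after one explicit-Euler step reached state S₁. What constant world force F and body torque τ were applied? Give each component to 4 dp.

Δω = ω₁−ω₀ = (0.14333333, 0.00933333, 0.31100000)
gyro term ω₀×Iω₀ = (0.0080, -0.0840, 0.0045)
τ = I·(Δω/dt) + ω₀×(Iω₀) = (0.1800, -0.0700, 0.1600)
velocity change Δv = (0.11666667, -0.11666667, -0.12666667)
m·(v₁−v₀)/dt = (3.5000, -3.5000, -3.8000)

F = (3.5000, -3.5000, -3.8000)
τ = (0.1800, -0.0700, 0.1600)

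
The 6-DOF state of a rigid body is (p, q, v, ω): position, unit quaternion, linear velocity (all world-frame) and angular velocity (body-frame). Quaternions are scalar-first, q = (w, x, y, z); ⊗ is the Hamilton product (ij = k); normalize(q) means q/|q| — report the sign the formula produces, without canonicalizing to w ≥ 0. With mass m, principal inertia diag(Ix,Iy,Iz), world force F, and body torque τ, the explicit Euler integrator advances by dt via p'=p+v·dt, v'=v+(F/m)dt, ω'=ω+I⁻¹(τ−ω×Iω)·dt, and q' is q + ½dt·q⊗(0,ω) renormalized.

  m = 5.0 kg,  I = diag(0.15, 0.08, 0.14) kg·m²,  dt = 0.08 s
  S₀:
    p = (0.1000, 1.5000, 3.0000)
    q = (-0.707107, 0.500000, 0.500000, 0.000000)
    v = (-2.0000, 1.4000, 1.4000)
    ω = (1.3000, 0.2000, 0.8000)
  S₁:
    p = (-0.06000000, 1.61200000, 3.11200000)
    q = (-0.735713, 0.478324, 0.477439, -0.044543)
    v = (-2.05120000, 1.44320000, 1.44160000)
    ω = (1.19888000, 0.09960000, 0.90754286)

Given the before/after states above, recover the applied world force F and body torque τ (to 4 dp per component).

F = (-3.2000, 2.7000, 2.6000)
τ = (-0.1800, -0.0900, 0.1700)

Δv = v₁−v₀ = (-0.05120000, 0.04320000, 0.04160000)
m·(v₁−v₀)/dt = (-3.2000, 2.7000, 2.6000)
rate change Δω = (-0.10112000, -0.10040000, 0.10754286)
applied torque τ = (-0.1800, -0.0900, 0.1700)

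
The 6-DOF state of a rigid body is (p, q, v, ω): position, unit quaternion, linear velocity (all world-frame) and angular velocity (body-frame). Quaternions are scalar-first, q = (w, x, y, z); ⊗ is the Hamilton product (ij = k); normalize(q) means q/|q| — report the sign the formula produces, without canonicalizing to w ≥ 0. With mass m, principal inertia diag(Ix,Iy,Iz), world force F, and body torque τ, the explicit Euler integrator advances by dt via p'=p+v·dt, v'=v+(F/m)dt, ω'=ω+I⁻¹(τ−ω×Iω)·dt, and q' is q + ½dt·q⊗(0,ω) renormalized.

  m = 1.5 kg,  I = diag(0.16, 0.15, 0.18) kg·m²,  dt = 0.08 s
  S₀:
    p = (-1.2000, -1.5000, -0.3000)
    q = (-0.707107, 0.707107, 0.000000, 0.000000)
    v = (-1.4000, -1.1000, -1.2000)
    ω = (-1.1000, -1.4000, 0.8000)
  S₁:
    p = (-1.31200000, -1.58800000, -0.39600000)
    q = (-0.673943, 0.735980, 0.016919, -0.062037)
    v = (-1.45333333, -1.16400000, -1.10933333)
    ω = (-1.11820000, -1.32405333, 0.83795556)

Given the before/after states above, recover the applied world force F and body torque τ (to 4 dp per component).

F = (-1.0000, -1.2000, 1.7000)
τ = (-0.0700, 0.1600, 0.0700)

Δω = ω₁−ω₀ = (-0.01820000, 0.07594667, 0.03795556)
τ = I·(Δω/dt) + ω₀×(Iω₀) = (-0.0700, 0.1600, 0.0700)
v₁ − v₀ = (-0.05333333, -0.06400000, 0.09066667)
F = m·Δv/dt = (-1.0000, -1.2000, 1.7000)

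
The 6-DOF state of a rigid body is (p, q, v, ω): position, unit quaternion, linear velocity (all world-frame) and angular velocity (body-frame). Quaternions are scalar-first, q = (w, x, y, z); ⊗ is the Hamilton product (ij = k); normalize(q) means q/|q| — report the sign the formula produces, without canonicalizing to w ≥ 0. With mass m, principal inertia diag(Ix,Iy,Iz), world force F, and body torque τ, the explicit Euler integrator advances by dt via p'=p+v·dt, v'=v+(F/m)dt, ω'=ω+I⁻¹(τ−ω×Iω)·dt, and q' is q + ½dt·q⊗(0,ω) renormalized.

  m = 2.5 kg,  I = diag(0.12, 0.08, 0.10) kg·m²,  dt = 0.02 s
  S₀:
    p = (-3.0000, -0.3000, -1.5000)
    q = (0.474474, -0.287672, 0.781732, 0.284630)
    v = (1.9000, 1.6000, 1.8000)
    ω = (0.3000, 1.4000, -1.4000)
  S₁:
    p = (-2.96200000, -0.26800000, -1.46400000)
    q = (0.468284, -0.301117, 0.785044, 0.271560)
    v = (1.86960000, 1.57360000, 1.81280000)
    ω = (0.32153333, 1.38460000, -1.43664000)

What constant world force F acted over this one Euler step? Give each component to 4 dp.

velocity change Δv = (-0.03040000, -0.02640000, 0.01280000)
m·(v₁−v₀)/dt = (-3.8000, -3.3000, 1.6000)

F = (-3.8000, -3.3000, 1.6000)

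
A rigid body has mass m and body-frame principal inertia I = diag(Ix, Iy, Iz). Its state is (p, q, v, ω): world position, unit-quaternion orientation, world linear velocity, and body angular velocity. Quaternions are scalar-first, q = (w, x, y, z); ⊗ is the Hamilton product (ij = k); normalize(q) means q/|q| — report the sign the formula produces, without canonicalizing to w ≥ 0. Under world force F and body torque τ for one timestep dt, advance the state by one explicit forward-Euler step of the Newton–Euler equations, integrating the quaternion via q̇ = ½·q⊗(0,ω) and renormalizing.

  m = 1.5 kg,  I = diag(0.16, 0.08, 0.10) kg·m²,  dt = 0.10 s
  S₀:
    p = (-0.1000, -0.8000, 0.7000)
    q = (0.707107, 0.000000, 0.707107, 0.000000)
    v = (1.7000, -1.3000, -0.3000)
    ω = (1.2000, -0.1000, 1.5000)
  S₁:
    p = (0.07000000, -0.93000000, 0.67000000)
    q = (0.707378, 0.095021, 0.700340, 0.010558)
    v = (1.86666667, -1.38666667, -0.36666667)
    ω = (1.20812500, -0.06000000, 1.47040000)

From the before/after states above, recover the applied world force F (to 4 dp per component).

F = (2.5000, -1.3000, -1.0000)

velocity change Δv = (0.16666667, -0.08666667, -0.06666667)
F = m·Δv/dt = (2.5000, -1.3000, -1.0000)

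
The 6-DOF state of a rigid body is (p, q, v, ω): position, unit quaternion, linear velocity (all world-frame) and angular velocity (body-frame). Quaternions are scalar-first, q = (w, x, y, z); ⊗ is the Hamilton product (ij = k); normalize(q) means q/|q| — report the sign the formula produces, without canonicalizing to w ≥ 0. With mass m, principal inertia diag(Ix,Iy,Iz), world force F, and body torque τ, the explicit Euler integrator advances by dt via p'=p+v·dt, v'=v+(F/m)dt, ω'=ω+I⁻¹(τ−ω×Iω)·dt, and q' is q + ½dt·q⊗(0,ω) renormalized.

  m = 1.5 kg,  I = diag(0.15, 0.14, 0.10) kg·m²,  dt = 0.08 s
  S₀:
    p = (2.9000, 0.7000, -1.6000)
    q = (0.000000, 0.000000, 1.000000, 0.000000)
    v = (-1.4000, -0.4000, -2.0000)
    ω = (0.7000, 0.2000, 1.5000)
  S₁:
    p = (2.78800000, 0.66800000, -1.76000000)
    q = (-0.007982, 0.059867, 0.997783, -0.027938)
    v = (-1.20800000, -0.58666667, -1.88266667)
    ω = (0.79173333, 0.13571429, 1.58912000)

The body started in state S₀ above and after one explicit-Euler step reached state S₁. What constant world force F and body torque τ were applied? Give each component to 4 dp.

velocity change Δv = (0.19200000, -0.18666667, 0.11733333)
applied force F = (3.6000, -3.5000, 2.2000)
Δω = ω₁−ω₀ = (0.09173333, -0.06428571, 0.08912000)
applied torque τ = (0.1600, -0.0600, 0.1100)

F = (3.6000, -3.5000, 2.2000)
τ = (0.1600, -0.0600, 0.1100)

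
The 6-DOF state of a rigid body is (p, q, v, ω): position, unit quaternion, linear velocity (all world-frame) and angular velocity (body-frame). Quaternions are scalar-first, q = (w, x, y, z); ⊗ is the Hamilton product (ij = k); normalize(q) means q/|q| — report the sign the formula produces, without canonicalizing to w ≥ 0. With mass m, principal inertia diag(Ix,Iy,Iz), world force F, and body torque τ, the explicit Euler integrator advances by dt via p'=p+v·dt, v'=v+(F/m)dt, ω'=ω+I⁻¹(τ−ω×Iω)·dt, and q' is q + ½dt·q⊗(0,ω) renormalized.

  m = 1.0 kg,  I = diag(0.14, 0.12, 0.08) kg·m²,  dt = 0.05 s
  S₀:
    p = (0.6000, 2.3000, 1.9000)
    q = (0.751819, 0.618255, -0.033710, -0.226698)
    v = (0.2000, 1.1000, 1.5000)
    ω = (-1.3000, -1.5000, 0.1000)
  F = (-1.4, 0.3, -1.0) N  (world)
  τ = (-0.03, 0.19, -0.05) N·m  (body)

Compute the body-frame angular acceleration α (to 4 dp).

gyro term ω×Iω = (0.0060, -0.0078, -0.0390)
(τ − ω×Iω)/I = (-0.2571, 1.6483, -0.1375)

α = (-0.2571, 1.6483, -0.1375)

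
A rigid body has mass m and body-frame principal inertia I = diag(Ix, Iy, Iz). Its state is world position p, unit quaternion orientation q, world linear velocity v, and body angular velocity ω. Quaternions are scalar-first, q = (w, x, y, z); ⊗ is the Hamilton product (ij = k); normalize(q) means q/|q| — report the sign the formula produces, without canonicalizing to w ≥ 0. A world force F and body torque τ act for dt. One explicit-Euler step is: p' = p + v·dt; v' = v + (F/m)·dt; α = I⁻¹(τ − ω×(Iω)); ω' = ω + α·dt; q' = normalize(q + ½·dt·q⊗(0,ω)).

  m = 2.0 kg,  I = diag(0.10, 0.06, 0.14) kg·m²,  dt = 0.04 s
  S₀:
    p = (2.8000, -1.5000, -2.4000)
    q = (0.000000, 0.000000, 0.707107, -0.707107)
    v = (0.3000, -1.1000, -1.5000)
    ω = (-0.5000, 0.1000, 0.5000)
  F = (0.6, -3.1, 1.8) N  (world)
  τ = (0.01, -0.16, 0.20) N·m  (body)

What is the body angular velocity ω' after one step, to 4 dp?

ω' = (-0.4976, -0.0133, 0.5566)

ω×(Iω) gyroscopic = (0.0040, 0.0100, 0.0020)
(τ − ω×Iω)/I = (0.0600, -2.8333, 1.4143)
ω + α·dt = (-0.4976, -0.0133, 0.5566)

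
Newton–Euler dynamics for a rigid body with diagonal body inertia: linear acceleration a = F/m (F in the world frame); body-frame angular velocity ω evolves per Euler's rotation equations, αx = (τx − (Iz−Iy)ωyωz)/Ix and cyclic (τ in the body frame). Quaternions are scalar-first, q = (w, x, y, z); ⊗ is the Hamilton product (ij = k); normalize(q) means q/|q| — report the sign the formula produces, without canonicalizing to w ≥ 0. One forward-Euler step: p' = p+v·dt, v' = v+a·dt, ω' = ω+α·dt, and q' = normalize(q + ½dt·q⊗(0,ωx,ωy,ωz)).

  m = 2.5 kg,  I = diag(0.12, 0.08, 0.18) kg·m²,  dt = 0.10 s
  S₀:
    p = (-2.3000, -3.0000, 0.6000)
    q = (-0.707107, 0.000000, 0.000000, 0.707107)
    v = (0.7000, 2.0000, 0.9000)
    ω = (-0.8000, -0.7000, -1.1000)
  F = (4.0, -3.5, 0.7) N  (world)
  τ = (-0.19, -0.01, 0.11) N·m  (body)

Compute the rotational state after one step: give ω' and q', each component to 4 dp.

ω' = (-1.0225, -0.6465, -1.0264)
q' = (-0.6663, 0.0529, -0.0035, 0.7438)

ω×(Iω) gyroscopic = (0.0770, -0.0528, -0.0224)
angular accel α = (-2.2250, 0.5350, 0.7356)
ω + α·dt = (-1.0225, -0.6465, -1.0264)
Hamilton product q⊗(0,ω) = (0.7778177, 1.0606605, -0.0707107, 0.7778177)
updated quaternion q' = (-0.6663, 0.0529, -0.0035, 0.7438)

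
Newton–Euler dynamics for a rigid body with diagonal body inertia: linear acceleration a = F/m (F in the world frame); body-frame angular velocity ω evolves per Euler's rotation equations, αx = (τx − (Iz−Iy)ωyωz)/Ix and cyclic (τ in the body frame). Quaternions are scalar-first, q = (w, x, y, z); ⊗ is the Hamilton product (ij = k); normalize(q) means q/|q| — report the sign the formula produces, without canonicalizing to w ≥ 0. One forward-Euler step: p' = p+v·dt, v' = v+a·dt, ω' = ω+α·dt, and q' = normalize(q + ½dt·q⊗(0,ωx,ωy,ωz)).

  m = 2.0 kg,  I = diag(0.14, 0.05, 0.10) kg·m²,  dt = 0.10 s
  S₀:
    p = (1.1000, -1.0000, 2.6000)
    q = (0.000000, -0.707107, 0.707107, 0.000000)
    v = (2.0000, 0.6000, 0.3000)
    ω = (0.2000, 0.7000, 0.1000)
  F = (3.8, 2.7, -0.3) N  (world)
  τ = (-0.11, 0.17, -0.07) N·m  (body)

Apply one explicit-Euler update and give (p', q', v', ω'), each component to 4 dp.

a = (1.9000, 1.3500, -0.1500)
p + v·dt = (1.3000, -0.9400, 2.6300)
new velocity v' = (2.1900, 0.7350, 0.2850)
gyro term ω×Iω = (0.0035, 0.0008, -0.0126)
(τ − ω×Iω)/I = (-0.8107, 3.3840, -0.5740)
ω + α·dt = (0.1189, 1.0384, 0.0426)
2q̇ = q⊗(0,ω) = (-0.3535535, 0.0707107, 0.0707107, -0.6363963)
updated quaternion q' = (-0.0177, -0.7031, 0.7102, -0.0318)

p' = (1.3000, -0.9400, 2.6300)
q' = (-0.0177, -0.7031, 0.7102, -0.0318)
v' = (2.1900, 0.7350, 0.2850)
ω' = (0.1189, 1.0384, 0.0426)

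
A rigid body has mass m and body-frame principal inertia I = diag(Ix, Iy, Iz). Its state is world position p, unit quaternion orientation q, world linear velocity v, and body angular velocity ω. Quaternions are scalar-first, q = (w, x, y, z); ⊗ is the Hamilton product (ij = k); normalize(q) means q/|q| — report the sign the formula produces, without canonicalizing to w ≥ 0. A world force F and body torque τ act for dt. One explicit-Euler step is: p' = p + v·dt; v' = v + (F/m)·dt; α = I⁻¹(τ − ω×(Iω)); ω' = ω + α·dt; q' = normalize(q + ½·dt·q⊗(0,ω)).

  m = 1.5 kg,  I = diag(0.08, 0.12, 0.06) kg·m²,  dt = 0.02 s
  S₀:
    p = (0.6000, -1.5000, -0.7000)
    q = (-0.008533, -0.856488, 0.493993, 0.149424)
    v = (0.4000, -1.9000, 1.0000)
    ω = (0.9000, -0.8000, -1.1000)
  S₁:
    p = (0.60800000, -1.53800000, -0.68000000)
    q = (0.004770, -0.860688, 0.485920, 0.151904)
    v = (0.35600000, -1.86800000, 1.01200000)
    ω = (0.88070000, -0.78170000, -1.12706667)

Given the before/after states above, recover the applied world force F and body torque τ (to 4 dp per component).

F = (-3.3000, 2.4000, 0.9000)
τ = (-0.1300, 0.0900, -0.1100)

Δv = v₁−v₀ = (-0.04400000, 0.03200000, 0.01200000)
applied force F = (-3.3000, 2.4000, 0.9000)
rate change Δω = (-0.01930000, 0.01830000, -0.02706667)
ω₀×(Iω₀) = (-0.0528, -0.0198, -0.0288)
applied torque τ = (-0.1300, 0.0900, -0.1100)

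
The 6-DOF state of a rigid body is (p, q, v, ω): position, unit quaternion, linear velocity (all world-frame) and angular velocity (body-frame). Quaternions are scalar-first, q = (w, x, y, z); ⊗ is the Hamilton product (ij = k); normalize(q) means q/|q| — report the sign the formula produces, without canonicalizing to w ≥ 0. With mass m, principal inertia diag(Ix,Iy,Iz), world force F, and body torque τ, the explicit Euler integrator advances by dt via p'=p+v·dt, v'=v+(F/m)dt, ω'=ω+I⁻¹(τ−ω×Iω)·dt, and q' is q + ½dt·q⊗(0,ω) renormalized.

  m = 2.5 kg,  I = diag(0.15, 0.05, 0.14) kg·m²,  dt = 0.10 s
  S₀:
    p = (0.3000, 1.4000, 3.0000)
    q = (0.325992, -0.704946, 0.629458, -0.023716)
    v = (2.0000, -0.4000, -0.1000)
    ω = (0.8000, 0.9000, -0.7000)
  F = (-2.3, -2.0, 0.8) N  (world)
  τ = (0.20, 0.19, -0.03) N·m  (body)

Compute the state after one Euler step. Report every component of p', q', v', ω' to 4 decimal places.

a = (-0.9200, -0.8000, 0.3200)
p + v·dt = (0.5000, 1.3600, 2.9900)
v' = v + a·dt = (1.9080, -0.4800, -0.0680)
α = I⁻¹(τ − ω×Iω) = (1.7113, 3.9120, 0.3000)
ω' = ω + α·dt = (0.9711, 1.2912, -0.6700)
Hamilton product q⊗(0,ω) = (-0.0191566, -0.1584826, -0.2190422, -1.3662122)
updated quaternion q' = (0.3242, -0.7111, 0.6170, -0.0918)

p' = (0.5000, 1.3600, 2.9900)
q' = (0.3242, -0.7111, 0.6170, -0.0918)
v' = (1.9080, -0.4800, -0.0680)
ω' = (0.9711, 1.2912, -0.6700)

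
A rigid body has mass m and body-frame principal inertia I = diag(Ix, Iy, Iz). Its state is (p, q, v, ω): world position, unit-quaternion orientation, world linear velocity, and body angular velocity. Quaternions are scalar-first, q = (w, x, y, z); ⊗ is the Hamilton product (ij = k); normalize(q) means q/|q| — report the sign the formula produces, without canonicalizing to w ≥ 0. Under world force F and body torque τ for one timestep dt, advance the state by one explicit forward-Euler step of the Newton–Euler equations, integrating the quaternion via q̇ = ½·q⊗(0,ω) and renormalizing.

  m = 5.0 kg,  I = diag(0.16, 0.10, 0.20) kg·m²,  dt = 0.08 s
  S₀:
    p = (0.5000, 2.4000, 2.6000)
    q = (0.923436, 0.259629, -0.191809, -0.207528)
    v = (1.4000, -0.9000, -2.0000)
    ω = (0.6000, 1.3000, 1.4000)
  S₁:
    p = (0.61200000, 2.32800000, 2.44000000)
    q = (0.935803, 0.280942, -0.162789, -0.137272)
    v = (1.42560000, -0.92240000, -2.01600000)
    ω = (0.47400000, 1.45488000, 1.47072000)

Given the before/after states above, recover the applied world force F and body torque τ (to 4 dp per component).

v₁ − v₀ = (0.02560000, -0.02240000, -0.01600000)
m·(v₁−v₀)/dt = (1.6000, -1.4000, -1.0000)
Δω = ω₁−ω₀ = (-0.12600000, 0.15488000, 0.07072000)
ω₀×(Iω₀) = (0.1820, -0.0336, -0.0468)
I·α + gyro = (-0.0700, 0.1600, 0.1300)

F = (1.6000, -1.4000, -1.0000)
τ = (-0.0700, 0.1600, 0.1300)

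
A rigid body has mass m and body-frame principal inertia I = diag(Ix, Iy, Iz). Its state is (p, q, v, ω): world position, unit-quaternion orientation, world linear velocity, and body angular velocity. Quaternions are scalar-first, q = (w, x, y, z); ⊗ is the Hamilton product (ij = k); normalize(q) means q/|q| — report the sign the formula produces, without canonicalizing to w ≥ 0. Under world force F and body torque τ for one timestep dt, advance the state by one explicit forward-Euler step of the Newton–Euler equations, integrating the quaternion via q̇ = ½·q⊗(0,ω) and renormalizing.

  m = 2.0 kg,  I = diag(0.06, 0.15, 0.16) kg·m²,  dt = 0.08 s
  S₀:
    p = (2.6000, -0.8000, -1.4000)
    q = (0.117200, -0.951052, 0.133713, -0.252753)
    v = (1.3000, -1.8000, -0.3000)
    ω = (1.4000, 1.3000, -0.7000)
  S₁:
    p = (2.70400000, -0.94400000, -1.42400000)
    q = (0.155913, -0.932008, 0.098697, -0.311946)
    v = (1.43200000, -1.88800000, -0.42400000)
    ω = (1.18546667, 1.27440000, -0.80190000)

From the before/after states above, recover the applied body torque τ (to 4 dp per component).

τ = (-0.1700, 0.0500, -0.0400)

Δω = ω₁−ω₀ = (-0.21453333, -0.02560000, -0.10190000)
precession coupling = (-0.0091, 0.0980, 0.1638)
τ = I·(Δω/dt) + ω₀×(Iω₀) = (-0.1700, 0.0500, -0.0400)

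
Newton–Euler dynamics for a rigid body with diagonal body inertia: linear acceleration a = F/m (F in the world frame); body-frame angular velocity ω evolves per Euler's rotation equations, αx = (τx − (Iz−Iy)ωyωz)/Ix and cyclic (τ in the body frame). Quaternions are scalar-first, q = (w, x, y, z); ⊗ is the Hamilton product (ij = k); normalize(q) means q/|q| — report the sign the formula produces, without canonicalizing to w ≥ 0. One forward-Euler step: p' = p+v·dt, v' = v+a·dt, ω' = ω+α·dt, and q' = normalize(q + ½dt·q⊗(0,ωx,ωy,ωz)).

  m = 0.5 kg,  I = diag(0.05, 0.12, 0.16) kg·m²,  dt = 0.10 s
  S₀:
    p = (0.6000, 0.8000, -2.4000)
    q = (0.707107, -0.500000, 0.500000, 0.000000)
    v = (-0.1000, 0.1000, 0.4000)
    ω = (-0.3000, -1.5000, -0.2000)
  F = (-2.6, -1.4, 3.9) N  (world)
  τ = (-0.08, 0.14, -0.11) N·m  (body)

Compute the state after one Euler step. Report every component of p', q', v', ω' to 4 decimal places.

p' = (0.5900, 0.8100, -2.3600)
q' = (0.7349, -0.5141, 0.4407, 0.0378)
v' = (-0.6200, -0.1800, 1.1800)
ω' = (-0.4840, -1.3778, -0.2884)

new position p' = (0.5900, 0.8100, -2.3600)
new velocity v' = (-0.6200, -0.1800, 1.1800)
α = I⁻¹(τ − ω×Iω) = (-1.8400, 1.2217, -0.8844)
ω' = ω + α·dt = (-0.4840, -1.3778, -0.2884)
Hamilton product q⊗(0,ω) = (0.6000000, -0.3121321, -1.1606605, 0.7585786)
updated quaternion q' = (0.7349, -0.5141, 0.4407, 0.0378)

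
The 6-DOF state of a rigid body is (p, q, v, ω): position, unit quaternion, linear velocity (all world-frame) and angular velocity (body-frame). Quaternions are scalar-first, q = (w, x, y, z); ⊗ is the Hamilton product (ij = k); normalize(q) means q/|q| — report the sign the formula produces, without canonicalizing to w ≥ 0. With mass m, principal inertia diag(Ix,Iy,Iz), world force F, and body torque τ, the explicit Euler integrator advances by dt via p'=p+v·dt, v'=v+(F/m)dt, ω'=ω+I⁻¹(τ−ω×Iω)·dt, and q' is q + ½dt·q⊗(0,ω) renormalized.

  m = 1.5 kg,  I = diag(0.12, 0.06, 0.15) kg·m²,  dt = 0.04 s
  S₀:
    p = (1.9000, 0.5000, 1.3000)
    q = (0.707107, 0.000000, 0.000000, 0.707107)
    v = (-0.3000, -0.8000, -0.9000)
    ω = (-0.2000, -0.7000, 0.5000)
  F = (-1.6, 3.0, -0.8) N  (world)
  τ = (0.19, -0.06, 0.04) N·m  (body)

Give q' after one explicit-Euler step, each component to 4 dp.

Hamilton product q⊗(0,ω) = (-0.3535535, 0.3535535, -0.6363963, 0.3535535)
q' = normalize(q + ½dt·q⊗(0,ω)) = (0.6999, 0.0071, -0.0127, 0.7141)

q' = (0.6999, 0.0071, -0.0127, 0.7141)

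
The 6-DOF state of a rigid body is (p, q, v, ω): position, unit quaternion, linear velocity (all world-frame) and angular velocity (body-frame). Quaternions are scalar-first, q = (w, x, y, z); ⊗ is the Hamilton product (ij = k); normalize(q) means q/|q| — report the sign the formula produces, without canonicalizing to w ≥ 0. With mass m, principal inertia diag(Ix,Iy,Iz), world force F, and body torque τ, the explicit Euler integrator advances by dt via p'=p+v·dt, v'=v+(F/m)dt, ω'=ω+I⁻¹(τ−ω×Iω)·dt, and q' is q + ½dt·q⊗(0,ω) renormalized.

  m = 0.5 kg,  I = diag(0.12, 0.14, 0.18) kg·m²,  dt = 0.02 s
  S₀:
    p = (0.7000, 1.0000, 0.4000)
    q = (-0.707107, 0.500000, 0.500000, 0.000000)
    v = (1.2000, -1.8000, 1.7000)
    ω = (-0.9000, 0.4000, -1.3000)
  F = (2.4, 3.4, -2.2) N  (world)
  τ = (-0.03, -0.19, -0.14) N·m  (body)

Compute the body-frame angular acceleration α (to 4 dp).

gyro term ω×Iω = (-0.0208, -0.0702, -0.0072)
(τ − ω×Iω)/I = (-0.0767, -0.8557, -0.7378)

α = (-0.0767, -0.8557, -0.7378)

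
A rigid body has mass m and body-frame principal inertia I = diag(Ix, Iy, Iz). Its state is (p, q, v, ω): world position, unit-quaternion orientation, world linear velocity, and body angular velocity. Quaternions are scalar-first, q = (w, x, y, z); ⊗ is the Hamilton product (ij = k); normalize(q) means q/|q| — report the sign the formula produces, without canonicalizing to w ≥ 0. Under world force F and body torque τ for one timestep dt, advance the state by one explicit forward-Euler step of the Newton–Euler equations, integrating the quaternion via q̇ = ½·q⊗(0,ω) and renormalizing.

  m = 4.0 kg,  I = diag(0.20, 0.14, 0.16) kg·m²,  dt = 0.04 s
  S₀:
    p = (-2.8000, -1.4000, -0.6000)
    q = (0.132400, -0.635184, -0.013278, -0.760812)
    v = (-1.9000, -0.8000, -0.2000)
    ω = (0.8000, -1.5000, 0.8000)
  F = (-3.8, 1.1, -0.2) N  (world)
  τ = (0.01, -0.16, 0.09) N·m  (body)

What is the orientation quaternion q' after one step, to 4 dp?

Hamilton product q⊗(0,ω) = (1.0968798, -1.0459204, -0.2991024, 1.0693184)
q' = normalize(q + ½dt·q⊗(0,ω)) = (0.1542, -0.6556, -0.0192, -0.7389)

q' = (0.1542, -0.6556, -0.0192, -0.7389)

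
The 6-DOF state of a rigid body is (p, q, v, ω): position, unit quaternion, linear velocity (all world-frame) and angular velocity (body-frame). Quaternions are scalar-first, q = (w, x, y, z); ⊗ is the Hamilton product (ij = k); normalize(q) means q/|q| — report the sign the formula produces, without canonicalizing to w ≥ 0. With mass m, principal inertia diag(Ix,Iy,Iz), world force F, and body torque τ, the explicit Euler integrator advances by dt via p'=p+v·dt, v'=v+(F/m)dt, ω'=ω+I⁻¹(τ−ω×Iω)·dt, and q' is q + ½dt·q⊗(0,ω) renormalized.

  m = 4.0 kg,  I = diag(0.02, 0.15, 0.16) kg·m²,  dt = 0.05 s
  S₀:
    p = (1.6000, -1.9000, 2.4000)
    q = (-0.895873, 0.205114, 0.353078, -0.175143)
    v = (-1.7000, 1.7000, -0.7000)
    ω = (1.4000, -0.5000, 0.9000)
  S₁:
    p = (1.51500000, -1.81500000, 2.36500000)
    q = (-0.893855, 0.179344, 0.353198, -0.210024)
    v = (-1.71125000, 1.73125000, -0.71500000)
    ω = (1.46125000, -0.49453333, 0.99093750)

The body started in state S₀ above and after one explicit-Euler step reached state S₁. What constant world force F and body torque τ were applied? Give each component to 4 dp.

F = (-0.9000, 2.5000, -1.2000)
τ = (0.0200, -0.1600, 0.2000)

v₁ − v₀ = (-0.01125000, 0.03125000, -0.01500000)
m·(v₁−v₀)/dt = (-0.9000, 2.5000, -1.2000)
rate change Δω = (0.06125000, 0.00546667, 0.09093750)
τ = I·(Δω/dt) + ω₀×(Iω₀) = (0.0200, -0.1600, 0.2000)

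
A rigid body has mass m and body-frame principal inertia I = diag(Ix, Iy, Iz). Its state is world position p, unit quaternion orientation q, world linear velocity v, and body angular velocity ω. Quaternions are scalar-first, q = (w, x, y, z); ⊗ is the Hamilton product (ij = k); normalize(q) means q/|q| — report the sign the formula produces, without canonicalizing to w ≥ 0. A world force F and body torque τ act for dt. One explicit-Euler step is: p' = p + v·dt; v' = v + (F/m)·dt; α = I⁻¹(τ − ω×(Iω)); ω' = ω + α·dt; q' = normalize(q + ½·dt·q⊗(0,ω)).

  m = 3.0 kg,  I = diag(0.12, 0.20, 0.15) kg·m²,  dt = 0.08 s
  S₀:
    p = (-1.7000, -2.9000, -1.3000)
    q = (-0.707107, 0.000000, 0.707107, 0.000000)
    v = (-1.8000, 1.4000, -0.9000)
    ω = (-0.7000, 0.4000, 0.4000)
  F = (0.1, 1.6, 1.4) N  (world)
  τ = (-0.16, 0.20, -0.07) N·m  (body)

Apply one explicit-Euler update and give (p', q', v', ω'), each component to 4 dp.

new position p' = (-1.8440, -2.7880, -1.3720)
v + (F/m)dt = (-1.7973, 1.4427, -0.8627)
precession coupling ω×(Iω) = (-0.0080, 0.0084, -0.0224)
angular accel α = (-1.2667, 0.9580, -0.3173)
new body rate ω' = (-0.8013, 0.4766, 0.3746)
q⊗(0,ω) = (-0.2828428, 0.7778177, -0.2828428, 0.2121321)
q + ½dt·q⊗(0,ω), renormalized = (-0.7180, 0.0311, 0.6953, 0.0085)

p' = (-1.8440, -2.7880, -1.3720)
q' = (-0.7180, 0.0311, 0.6953, 0.0085)
v' = (-1.7973, 1.4427, -0.8627)
ω' = (-0.8013, 0.4766, 0.3746)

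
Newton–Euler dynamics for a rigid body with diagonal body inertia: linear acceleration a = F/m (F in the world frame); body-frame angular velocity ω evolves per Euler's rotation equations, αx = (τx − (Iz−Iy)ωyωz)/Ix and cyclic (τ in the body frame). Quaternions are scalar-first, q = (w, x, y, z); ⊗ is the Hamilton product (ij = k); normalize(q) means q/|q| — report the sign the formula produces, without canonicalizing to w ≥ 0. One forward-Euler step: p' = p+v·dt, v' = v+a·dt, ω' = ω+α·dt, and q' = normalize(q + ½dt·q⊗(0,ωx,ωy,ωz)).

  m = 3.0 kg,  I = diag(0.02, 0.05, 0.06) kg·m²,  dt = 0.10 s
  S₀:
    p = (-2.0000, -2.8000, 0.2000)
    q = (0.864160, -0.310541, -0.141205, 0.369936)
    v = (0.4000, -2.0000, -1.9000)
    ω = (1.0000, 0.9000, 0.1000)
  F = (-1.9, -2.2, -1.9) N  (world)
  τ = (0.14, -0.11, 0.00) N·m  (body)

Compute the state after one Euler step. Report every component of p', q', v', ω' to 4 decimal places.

p + v·dt = (-1.9600, -3.0000, 0.0100)
v' = v + a·dt = (0.3367, -2.0733, -1.9633)
precession coupling ω×(Iω) = (0.0009, -0.0040, 0.0270)
(τ − ω×Iω)/I = (6.9550, -2.1200, -0.4500)
ω + α·dt = (1.6955, 0.6880, 0.0550)
2q̇ = q⊗(0,ω) = (0.4006319, 0.5170971, 1.1787341, -0.0518659)
q' = normalize(q + ½dt·q⊗(0,ω)) = (0.8822, -0.2840, -0.0821, 0.3665)

p' = (-1.9600, -3.0000, 0.0100)
q' = (0.8822, -0.2840, -0.0821, 0.3665)
v' = (0.3367, -2.0733, -1.9633)
ω' = (1.6955, 0.6880, 0.0550)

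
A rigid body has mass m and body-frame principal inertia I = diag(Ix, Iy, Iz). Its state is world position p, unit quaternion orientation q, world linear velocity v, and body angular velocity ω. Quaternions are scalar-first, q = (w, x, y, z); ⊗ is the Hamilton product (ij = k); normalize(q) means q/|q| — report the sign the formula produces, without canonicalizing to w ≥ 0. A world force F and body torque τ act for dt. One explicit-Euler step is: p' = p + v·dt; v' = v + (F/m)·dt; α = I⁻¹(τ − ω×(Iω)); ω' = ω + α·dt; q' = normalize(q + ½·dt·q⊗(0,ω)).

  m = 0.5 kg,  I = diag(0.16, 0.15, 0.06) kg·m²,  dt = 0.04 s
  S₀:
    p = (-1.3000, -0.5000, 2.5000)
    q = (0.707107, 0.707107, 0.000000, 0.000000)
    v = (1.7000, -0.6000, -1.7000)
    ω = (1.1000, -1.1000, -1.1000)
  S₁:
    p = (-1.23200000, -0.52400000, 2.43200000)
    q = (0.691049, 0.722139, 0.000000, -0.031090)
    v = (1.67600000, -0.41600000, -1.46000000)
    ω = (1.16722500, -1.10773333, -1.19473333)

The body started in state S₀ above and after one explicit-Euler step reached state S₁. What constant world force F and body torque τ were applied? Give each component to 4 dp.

F = (-0.3000, 2.3000, 3.0000)
τ = (0.1600, -0.1500, -0.1300)

Δv = v₁−v₀ = (-0.02400000, 0.18400000, 0.24000000)
m·(v₁−v₀)/dt = (-0.3000, 2.3000, 3.0000)
rate change Δω = (0.06722500, -0.00773333, -0.09473333)
applied torque τ = (0.1600, -0.1500, -0.1300)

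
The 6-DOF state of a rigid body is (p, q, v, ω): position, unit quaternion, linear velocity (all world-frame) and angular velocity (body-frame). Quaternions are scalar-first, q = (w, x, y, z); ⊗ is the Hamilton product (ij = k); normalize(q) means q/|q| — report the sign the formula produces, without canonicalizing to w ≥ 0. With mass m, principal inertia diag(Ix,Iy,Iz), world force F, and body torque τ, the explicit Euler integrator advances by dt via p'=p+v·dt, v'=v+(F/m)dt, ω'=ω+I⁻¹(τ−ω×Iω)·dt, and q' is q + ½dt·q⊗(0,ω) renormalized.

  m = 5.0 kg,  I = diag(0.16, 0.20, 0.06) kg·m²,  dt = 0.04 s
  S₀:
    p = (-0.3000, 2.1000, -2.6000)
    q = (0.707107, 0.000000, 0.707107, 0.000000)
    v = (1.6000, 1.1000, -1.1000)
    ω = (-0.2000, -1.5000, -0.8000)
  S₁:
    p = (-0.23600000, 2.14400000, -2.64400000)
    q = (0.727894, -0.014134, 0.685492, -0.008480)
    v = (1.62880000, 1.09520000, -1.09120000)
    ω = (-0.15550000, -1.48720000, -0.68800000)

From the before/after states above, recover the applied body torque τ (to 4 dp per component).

τ = (0.0100, 0.0800, 0.1800)

Δω = ω₁−ω₀ = (0.04450000, 0.01280000, 0.11200000)
gyro term ω₀×Iω₀ = (-0.1680, 0.0160, 0.0120)
τ = I·(Δω/dt) + ω₀×(Iω₀) = (0.0100, 0.0800, 0.1800)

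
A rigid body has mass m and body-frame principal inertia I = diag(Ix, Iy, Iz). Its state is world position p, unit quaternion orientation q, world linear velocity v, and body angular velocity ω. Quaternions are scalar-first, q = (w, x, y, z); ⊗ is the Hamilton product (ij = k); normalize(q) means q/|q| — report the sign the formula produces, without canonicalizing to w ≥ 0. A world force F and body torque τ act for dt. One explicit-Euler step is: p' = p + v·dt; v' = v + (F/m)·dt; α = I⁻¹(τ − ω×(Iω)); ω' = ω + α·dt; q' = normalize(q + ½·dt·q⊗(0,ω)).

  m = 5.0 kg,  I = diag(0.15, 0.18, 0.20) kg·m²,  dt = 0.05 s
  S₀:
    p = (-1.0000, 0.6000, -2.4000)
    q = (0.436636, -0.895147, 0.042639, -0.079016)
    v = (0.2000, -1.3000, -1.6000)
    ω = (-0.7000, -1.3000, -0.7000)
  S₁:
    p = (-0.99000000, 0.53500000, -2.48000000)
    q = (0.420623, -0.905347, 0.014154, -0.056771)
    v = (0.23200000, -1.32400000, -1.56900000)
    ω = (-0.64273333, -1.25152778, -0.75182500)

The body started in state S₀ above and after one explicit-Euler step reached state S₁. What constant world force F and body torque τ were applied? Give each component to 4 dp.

F = (3.2000, -2.4000, 3.1000)
τ = (0.1900, 0.1500, -0.1800)

v₁ − v₀ = (0.03200000, -0.02400000, 0.03100000)
m·(v₁−v₀)/dt = (3.2000, -2.4000, 3.1000)
ω₁ − ω₀ = (0.05726667, 0.04847222, -0.05182500)
I·α + gyro = (0.1900, 0.1500, -0.1800)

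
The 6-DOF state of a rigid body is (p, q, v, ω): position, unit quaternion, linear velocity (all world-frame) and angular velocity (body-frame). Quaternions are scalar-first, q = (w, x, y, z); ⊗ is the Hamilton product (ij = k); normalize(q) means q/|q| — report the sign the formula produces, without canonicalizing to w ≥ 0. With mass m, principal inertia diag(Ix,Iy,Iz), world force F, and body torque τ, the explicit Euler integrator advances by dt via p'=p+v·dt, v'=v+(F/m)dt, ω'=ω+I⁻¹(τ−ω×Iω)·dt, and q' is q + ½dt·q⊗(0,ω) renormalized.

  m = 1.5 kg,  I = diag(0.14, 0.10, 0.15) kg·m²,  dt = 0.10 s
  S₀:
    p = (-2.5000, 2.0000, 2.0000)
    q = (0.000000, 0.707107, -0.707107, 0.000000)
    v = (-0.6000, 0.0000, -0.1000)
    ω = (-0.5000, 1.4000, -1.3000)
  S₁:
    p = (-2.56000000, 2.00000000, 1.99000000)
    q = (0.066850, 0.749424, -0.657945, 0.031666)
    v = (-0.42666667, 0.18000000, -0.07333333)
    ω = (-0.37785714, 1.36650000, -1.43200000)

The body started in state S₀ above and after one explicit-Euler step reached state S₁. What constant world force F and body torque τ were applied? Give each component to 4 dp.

F = (2.6000, 2.7000, 0.4000)
τ = (0.0800, -0.0400, -0.1700)

rate change Δω = (0.12214286, -0.03350000, -0.13200000)
τ = I·(Δω/dt) + ω₀×(Iω₀) = (0.0800, -0.0400, -0.1700)
v₁ − v₀ = (0.17333333, 0.18000000, 0.02666667)
m·(v₁−v₀)/dt = (2.6000, 2.7000, 0.4000)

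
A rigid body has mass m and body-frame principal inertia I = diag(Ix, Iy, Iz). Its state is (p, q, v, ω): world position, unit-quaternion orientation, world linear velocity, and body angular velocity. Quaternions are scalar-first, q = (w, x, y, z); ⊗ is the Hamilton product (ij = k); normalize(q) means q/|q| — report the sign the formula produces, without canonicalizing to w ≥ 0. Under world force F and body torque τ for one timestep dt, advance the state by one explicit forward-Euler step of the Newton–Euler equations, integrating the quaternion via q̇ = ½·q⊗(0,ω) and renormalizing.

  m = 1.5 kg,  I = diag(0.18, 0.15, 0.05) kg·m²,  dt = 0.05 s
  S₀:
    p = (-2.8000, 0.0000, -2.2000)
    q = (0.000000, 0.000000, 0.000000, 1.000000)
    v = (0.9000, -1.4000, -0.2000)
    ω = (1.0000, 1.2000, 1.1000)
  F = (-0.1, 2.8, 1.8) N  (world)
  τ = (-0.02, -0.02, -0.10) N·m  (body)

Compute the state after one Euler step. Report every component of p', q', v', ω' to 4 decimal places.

ω×(Iω) gyroscopic = (-0.1320, 0.1430, -0.0360)
α = I⁻¹(τ − ω×Iω) = (0.6222, -1.0867, -1.2800)
ω' = ω + α·dt = (1.0311, 1.1457, 1.0360)
q⊗(0,ω) = (-1.1000000, -1.2000000, 1.0000000, 0.0000000)
q + ½dt·q⊗(0,ω), renormalized = (-0.0275, -0.0300, 0.0250, 0.9989)
linear accel F/m = (-0.0667, 1.8667, 1.2000)
p' = p + v·dt = (-2.7550, -0.0700, -2.2100)
v' = v + a·dt = (0.8967, -1.3067, -0.1400)

p' = (-2.7550, -0.0700, -2.2100)
q' = (-0.0275, -0.0300, 0.0250, 0.9989)
v' = (0.8967, -1.3067, -0.1400)
ω' = (1.0311, 1.1457, 1.0360)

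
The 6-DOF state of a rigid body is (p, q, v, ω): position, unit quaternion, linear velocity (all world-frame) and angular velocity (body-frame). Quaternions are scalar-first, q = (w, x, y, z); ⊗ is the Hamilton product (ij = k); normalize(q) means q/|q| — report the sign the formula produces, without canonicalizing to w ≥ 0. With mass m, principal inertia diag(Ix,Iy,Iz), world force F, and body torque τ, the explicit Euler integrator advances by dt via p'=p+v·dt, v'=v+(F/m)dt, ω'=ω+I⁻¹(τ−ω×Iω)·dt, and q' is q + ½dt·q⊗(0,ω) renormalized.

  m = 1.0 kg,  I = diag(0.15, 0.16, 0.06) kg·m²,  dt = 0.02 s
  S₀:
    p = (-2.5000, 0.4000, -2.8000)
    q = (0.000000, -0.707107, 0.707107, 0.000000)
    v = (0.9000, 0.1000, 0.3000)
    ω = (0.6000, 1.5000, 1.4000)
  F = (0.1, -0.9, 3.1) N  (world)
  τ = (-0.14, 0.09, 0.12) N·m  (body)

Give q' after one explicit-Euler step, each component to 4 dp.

q' = (-0.0064, -0.6970, 0.7168, -0.0148)

q⊗(0,ω) = (-0.6363963, 0.9899498, 0.9899498, -1.4849247)
q' = normalize(q + ½dt·q⊗(0,ω)) = (-0.0064, -0.6970, 0.7168, -0.0148)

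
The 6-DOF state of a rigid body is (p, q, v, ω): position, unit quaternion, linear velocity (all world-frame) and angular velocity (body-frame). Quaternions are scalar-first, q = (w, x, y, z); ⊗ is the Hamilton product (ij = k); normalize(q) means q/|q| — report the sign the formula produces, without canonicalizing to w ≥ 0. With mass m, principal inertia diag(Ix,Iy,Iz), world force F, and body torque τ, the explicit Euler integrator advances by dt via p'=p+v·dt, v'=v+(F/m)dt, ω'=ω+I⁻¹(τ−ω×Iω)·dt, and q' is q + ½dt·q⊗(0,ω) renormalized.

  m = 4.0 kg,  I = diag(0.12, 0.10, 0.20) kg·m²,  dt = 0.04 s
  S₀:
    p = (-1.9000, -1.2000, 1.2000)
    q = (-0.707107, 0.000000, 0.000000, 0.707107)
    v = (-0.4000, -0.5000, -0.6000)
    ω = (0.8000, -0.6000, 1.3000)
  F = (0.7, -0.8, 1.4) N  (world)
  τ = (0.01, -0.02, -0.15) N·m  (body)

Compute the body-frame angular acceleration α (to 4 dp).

α = (0.7333, 0.6320, -0.7980)

gyro term ω×Iω = (-0.0780, -0.0832, 0.0096)
(τ − ω×Iω)/I = (0.7333, 0.6320, -0.7980)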